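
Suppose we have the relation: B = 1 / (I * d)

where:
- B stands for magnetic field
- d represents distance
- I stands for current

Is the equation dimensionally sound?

No

B (magnetic field) has dimensions [I^-1 M T^-2].
d (distance) has dimensions [L].
I (current) has dimensions [I].

Left side: [I^-1 M T^-2]
Right side: [I^-1 L^-1]

The two sides have different dimensions, so the equation is NOT dimensionally consistent.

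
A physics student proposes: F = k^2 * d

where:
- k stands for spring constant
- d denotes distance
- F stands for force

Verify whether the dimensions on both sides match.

No

k (spring constant) has dimensions [M T^-2].
d (distance) has dimensions [L].
F (force) has dimensions [L M T^-2].

Left side: [L M T^-2]
Right side: [L M^2 T^-4]

The two sides have different dimensions, so the equation is NOT dimensionally consistent.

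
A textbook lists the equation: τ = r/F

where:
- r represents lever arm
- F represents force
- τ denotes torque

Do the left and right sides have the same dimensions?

No

r (lever arm) has dimensions [L].
F (force) has dimensions [L M T^-2].
τ (torque) has dimensions [L^2 M T^-2].

Left side: [L^2 M T^-2]
Right side: [M^-1 T^2]

The two sides have different dimensions, so the equation is NOT dimensionally consistent.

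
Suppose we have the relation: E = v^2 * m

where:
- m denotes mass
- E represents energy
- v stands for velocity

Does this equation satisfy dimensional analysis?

Yes

m (mass) has dimensions [M].
E (energy) has dimensions [L^2 M T^-2].
v (velocity) has dimensions [L T^-1].

Left side: [L^2 M T^-2]
Right side: [L^2 M T^-2]

Both sides have the same dimensions, so the equation is dimensionally consistent.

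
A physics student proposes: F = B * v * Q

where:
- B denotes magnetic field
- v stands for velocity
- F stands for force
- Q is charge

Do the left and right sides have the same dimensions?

Yes

B (magnetic field) has dimensions [I^-1 M T^-2].
v (velocity) has dimensions [L T^-1].
F (force) has dimensions [L M T^-2].
Q (charge) has dimensions [I T].

Left side: [L M T^-2]
Right side: [L M T^-2]

Both sides have the same dimensions, so the equation is dimensionally consistent.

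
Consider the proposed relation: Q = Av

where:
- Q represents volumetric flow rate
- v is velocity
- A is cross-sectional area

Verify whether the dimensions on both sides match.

Yes

Q (volumetric flow rate) has dimensions [L^3 T^-1].
v (velocity) has dimensions [L T^-1].
A (cross-sectional area) has dimensions [L^2].

Left side: [L^3 T^-1]
Right side: [L^3 T^-1]

Both sides have the same dimensions, so the equation is dimensionally consistent.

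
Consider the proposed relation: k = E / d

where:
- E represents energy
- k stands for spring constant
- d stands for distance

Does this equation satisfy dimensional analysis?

No

E (energy) has dimensions [L^2 M T^-2].
k (spring constant) has dimensions [M T^-2].
d (distance) has dimensions [L].

Left side: [M T^-2]
Right side: [L M T^-2]

The two sides have different dimensions, so the equation is NOT dimensionally consistent.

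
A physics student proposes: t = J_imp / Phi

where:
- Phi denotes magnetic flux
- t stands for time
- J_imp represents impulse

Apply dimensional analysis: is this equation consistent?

No

Phi (magnetic flux) has dimensions [I^-1 L^2 M T^-2].
t (time) has dimensions [T].
J_imp (impulse) has dimensions [L M T^-1].

Left side: [T]
Right side: [I L^-1 T]

The two sides have different dimensions, so the equation is NOT dimensionally consistent.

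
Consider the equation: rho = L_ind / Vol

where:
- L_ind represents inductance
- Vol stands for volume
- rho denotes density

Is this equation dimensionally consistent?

No

L_ind (inductance) has dimensions [I^-2 L^2 M T^-2].
Vol (volume) has dimensions [L^3].
rho (density) has dimensions [L^-3 M].

Left side: [L^-3 M]
Right side: [I^-2 L^-1 M T^-2]

The two sides have different dimensions, so the equation is NOT dimensionally consistent.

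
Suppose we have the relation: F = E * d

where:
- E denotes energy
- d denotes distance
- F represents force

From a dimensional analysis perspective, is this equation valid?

No

E (energy) has dimensions [L^2 M T^-2].
d (distance) has dimensions [L].
F (force) has dimensions [L M T^-2].

Left side: [L M T^-2]
Right side: [L^3 M T^-2]

The two sides have different dimensions, so the equation is NOT dimensionally consistent.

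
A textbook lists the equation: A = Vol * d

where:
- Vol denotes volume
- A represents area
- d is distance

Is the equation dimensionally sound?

No

Vol (volume) has dimensions [L^3].
A (area) has dimensions [L^2].
d (distance) has dimensions [L].

Left side: [L^2]
Right side: [L^4]

The two sides have different dimensions, so the equation is NOT dimensionally consistent.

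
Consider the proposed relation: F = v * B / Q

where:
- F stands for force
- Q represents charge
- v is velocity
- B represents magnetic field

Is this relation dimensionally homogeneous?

No

F (force) has dimensions [L M T^-2].
Q (charge) has dimensions [I T].
v (velocity) has dimensions [L T^-1].
B (magnetic field) has dimensions [I^-1 M T^-2].

Left side: [L M T^-2]
Right side: [I^-2 L M T^-4]

The two sides have different dimensions, so the equation is NOT dimensionally consistent.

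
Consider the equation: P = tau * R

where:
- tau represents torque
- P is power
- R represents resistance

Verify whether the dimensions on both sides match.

No

tau (torque) has dimensions [L^2 M T^-2].
P (power) has dimensions [L^2 M T^-3].
R (resistance) has dimensions [I^-2 L^2 M T^-3].

Left side: [L^2 M T^-3]
Right side: [I^-2 L^4 M^2 T^-5]

The two sides have different dimensions, so the equation is NOT dimensionally consistent.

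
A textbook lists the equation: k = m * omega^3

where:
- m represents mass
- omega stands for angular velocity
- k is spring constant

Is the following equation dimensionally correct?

No

m (mass) has dimensions [M].
omega (angular velocity) has dimensions [T^-1].
k (spring constant) has dimensions [M T^-2].

Left side: [M T^-2]
Right side: [M T^-3]

The two sides have different dimensions, so the equation is NOT dimensionally consistent.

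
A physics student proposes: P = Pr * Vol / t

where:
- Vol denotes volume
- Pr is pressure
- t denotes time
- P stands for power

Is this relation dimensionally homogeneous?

Yes

Vol (volume) has dimensions [L^3].
Pr (pressure) has dimensions [L^-1 M T^-2].
t (time) has dimensions [T].
P (power) has dimensions [L^2 M T^-3].

Left side: [L^2 M T^-3]
Right side: [L^2 M T^-3]

Both sides have the same dimensions, so the equation is dimensionally consistent.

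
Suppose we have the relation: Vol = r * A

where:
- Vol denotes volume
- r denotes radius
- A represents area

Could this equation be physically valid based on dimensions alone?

Yes

Vol (volume) has dimensions [L^3].
r (radius) has dimensions [L].
A (area) has dimensions [L^2].

Left side: [L^3]
Right side: [L^3]

Both sides have the same dimensions, so the equation is dimensionally consistent.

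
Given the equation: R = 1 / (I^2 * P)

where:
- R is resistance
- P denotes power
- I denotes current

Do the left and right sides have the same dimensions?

No

R (resistance) has dimensions [I^-2 L^2 M T^-3].
P (power) has dimensions [L^2 M T^-3].
I (current) has dimensions [I].

Left side: [I^-2 L^2 M T^-3]
Right side: [I^-2 L^-2 M^-1 T^3]

The two sides have different dimensions, so the equation is NOT dimensionally consistent.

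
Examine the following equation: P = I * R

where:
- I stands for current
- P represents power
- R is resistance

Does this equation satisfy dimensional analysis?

No

I (current) has dimensions [I].
P (power) has dimensions [L^2 M T^-3].
R (resistance) has dimensions [I^-2 L^2 M T^-3].

Left side: [L^2 M T^-3]
Right side: [I^-1 L^2 M T^-3]

The two sides have different dimensions, so the equation is NOT dimensionally consistent.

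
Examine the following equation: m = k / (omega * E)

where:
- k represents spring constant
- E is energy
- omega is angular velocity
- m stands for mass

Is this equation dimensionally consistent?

No

k (spring constant) has dimensions [M T^-2].
E (energy) has dimensions [L^2 M T^-2].
omega (angular velocity) has dimensions [T^-1].
m (mass) has dimensions [M].

Left side: [M]
Right side: [L^-2 T]

The two sides have different dimensions, so the equation is NOT dimensionally consistent.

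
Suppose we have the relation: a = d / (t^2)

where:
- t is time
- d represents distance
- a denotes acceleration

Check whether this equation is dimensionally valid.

Yes

t (time) has dimensions [T].
d (distance) has dimensions [L].
a (acceleration) has dimensions [L T^-2].

Left side: [L T^-2]
Right side: [L T^-2]

Both sides have the same dimensions, so the equation is dimensionally consistent.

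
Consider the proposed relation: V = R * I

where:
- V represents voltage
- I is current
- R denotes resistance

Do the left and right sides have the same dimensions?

Yes

V (voltage) has dimensions [I^-1 L^2 M T^-3].
I (current) has dimensions [I].
R (resistance) has dimensions [I^-2 L^2 M T^-3].

Left side: [I^-1 L^2 M T^-3]
Right side: [I^-1 L^2 M T^-3]

Both sides have the same dimensions, so the equation is dimensionally consistent.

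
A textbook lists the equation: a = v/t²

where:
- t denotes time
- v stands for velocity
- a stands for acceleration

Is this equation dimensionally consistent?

No

t (time) has dimensions [T].
v (velocity) has dimensions [L T^-1].
a (acceleration) has dimensions [L T^-2].

Left side: [L T^-2]
Right side: [L T^-3]

The two sides have different dimensions, so the equation is NOT dimensionally consistent.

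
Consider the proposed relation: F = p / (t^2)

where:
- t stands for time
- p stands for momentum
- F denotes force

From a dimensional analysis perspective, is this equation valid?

No

t (time) has dimensions [T].
p (momentum) has dimensions [L M T^-1].
F (force) has dimensions [L M T^-2].

Left side: [L M T^-2]
Right side: [L M T^-3]

The two sides have different dimensions, so the equation is NOT dimensionally consistent.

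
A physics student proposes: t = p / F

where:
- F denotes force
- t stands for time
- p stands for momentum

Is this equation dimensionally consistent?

Yes

F (force) has dimensions [L M T^-2].
t (time) has dimensions [T].
p (momentum) has dimensions [L M T^-1].

Left side: [T]
Right side: [T]

Both sides have the same dimensions, so the equation is dimensionally consistent.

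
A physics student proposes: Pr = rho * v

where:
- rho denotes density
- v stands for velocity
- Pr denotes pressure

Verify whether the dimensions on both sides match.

No

rho (density) has dimensions [L^-3 M].
v (velocity) has dimensions [L T^-1].
Pr (pressure) has dimensions [L^-1 M T^-2].

Left side: [L^-1 M T^-2]
Right side: [L^-2 M T^-1]

The two sides have different dimensions, so the equation is NOT dimensionally consistent.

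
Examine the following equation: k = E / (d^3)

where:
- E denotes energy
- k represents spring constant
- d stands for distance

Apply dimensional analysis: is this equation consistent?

No

E (energy) has dimensions [L^2 M T^-2].
k (spring constant) has dimensions [M T^-2].
d (distance) has dimensions [L].

Left side: [M T^-2]
Right side: [L^-1 M T^-2]

The two sides have different dimensions, so the equation is NOT dimensionally consistent.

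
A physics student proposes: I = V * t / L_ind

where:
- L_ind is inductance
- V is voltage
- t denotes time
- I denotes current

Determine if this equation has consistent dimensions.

Yes

L_ind (inductance) has dimensions [I^-2 L^2 M T^-2].
V (voltage) has dimensions [I^-1 L^2 M T^-3].
t (time) has dimensions [T].
I (current) has dimensions [I].

Left side: [I]
Right side: [I]

Both sides have the same dimensions, so the equation is dimensionally consistent.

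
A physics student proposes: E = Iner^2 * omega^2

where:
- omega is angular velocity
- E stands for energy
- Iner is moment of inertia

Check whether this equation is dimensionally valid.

No

omega (angular velocity) has dimensions [T^-1].
E (energy) has dimensions [L^2 M T^-2].
Iner (moment of inertia) has dimensions [L^2 M].

Left side: [L^2 M T^-2]
Right side: [L^4 M^2 T^-2]

The two sides have different dimensions, so the equation is NOT dimensionally consistent.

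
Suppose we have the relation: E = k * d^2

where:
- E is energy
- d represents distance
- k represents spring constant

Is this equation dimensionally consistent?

Yes

E (energy) has dimensions [L^2 M T^-2].
d (distance) has dimensions [L].
k (spring constant) has dimensions [M T^-2].

Left side: [L^2 M T^-2]
Right side: [L^2 M T^-2]

Both sides have the same dimensions, so the equation is dimensionally consistent.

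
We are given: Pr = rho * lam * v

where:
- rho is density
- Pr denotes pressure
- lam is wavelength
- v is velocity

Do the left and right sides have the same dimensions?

No

rho (density) has dimensions [L^-3 M].
Pr (pressure) has dimensions [L^-1 M T^-2].
lam (wavelength) has dimensions [L].
v (velocity) has dimensions [L T^-1].

Left side: [L^-1 M T^-2]
Right side: [L^-1 M T^-1]

The two sides have different dimensions, so the equation is NOT dimensionally consistent.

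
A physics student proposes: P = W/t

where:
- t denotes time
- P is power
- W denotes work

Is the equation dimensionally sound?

Yes

t (time) has dimensions [T].
P (power) has dimensions [L^2 M T^-3].
W (work) has dimensions [L^2 M T^-2].

Left side: [L^2 M T^-3]
Right side: [L^2 M T^-3]

Both sides have the same dimensions, so the equation is dimensionally consistent.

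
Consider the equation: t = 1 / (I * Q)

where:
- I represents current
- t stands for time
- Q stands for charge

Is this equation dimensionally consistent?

No

I (current) has dimensions [I].
t (time) has dimensions [T].
Q (charge) has dimensions [I T].

Left side: [T]
Right side: [I^-2 T^-1]

The two sides have different dimensions, so the equation is NOT dimensionally consistent.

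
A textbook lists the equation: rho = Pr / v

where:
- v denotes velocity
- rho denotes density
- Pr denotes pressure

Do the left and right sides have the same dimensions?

No

v (velocity) has dimensions [L T^-1].
rho (density) has dimensions [L^-3 M].
Pr (pressure) has dimensions [L^-1 M T^-2].

Left side: [L^-3 M]
Right side: [L^-2 M T^-1]

The two sides have different dimensions, so the equation is NOT dimensionally consistent.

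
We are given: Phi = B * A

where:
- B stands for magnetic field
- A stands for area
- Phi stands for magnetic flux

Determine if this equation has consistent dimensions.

Yes

B (magnetic field) has dimensions [I^-1 M T^-2].
A (area) has dimensions [L^2].
Phi (magnetic flux) has dimensions [I^-1 L^2 M T^-2].

Left side: [I^-1 L^2 M T^-2]
Right side: [I^-1 L^2 M T^-2]

Both sides have the same dimensions, so the equation is dimensionally consistent.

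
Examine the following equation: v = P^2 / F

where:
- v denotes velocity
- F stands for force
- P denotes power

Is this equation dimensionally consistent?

No

v (velocity) has dimensions [L T^-1].
F (force) has dimensions [L M T^-2].
P (power) has dimensions [L^2 M T^-3].

Left side: [L T^-1]
Right side: [L^3 M T^-4]

The two sides have different dimensions, so the equation is NOT dimensionally consistent.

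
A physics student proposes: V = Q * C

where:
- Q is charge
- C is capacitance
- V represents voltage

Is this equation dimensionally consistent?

No

Q (charge) has dimensions [I T].
C (capacitance) has dimensions [I^2 L^-2 M^-1 T^4].
V (voltage) has dimensions [I^-1 L^2 M T^-3].

Left side: [I^-1 L^2 M T^-3]
Right side: [I^3 L^-2 M^-1 T^5]

The two sides have different dimensions, so the equation is NOT dimensionally consistent.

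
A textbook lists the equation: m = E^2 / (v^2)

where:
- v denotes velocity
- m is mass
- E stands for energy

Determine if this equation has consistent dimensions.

No

v (velocity) has dimensions [L T^-1].
m (mass) has dimensions [M].
E (energy) has dimensions [L^2 M T^-2].

Left side: [M]
Right side: [L^2 M^2 T^-2]

The two sides have different dimensions, so the equation is NOT dimensionally consistent.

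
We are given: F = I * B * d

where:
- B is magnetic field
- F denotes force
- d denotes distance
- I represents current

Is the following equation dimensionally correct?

Yes

B (magnetic field) has dimensions [I^-1 M T^-2].
F (force) has dimensions [L M T^-2].
d (distance) has dimensions [L].
I (current) has dimensions [I].

Left side: [L M T^-2]
Right side: [L M T^-2]

Both sides have the same dimensions, so the equation is dimensionally consistent.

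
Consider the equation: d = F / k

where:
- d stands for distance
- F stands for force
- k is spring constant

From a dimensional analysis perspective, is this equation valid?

Yes

d (distance) has dimensions [L].
F (force) has dimensions [L M T^-2].
k (spring constant) has dimensions [M T^-2].

Left side: [L]
Right side: [L]

Both sides have the same dimensions, so the equation is dimensionally consistent.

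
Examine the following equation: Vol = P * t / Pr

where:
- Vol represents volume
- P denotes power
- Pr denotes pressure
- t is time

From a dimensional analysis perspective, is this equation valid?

Yes

Vol (volume) has dimensions [L^3].
P (power) has dimensions [L^2 M T^-3].
Pr (pressure) has dimensions [L^-1 M T^-2].
t (time) has dimensions [T].

Left side: [L^3]
Right side: [L^3]

Both sides have the same dimensions, so the equation is dimensionally consistent.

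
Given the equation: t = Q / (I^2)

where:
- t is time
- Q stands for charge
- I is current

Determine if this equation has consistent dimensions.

No

t (time) has dimensions [T].
Q (charge) has dimensions [I T].
I (current) has dimensions [I].

Left side: [T]
Right side: [I^-1 T]

The two sides have different dimensions, so the equation is NOT dimensionally consistent.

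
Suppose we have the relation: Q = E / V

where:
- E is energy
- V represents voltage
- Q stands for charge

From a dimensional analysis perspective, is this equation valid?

Yes

E (energy) has dimensions [L^2 M T^-2].
V (voltage) has dimensions [I^-1 L^2 M T^-3].
Q (charge) has dimensions [I T].

Left side: [I T]
Right side: [I T]

Both sides have the same dimensions, so the equation is dimensionally consistent.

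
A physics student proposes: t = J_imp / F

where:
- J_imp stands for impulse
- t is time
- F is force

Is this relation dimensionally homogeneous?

Yes

J_imp (impulse) has dimensions [L M T^-1].
t (time) has dimensions [T].
F (force) has dimensions [L M T^-2].

Left side: [T]
Right side: [T]

Both sides have the same dimensions, so the equation is dimensionally consistent.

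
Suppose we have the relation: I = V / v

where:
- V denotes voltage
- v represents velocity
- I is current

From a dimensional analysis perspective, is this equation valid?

No

V (voltage) has dimensions [I^-1 L^2 M T^-3].
v (velocity) has dimensions [L T^-1].
I (current) has dimensions [I].

Left side: [I]
Right side: [I^-1 L M T^-2]

The two sides have different dimensions, so the equation is NOT dimensionally consistent.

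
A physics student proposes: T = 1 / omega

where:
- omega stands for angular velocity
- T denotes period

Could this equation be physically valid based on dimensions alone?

Yes

omega (angular velocity) has dimensions [T^-1].
T (period) has dimensions [T].

Left side: [T]
Right side: [T]

Both sides have the same dimensions, so the equation is dimensionally consistent.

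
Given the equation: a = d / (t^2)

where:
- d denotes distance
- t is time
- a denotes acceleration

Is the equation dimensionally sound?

Yes

d (distance) has dimensions [L].
t (time) has dimensions [T].
a (acceleration) has dimensions [L T^-2].

Left side: [L T^-2]
Right side: [L T^-2]

Both sides have the same dimensions, so the equation is dimensionally consistent.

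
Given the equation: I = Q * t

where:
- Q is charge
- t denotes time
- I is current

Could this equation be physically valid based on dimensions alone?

No

Q (charge) has dimensions [I T].
t (time) has dimensions [T].
I (current) has dimensions [I].

Left side: [I]
Right side: [I T^2]

The two sides have different dimensions, so the equation is NOT dimensionally consistent.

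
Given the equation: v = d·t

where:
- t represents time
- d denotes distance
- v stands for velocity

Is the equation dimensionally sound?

No

t (time) has dimensions [T].
d (distance) has dimensions [L].
v (velocity) has dimensions [L T^-1].

Left side: [L T^-1]
Right side: [L T]

The two sides have different dimensions, so the equation is NOT dimensionally consistent.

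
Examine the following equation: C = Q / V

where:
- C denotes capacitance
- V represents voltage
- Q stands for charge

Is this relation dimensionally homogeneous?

Yes

C (capacitance) has dimensions [I^2 L^-2 M^-1 T^4].
V (voltage) has dimensions [I^-1 L^2 M T^-3].
Q (charge) has dimensions [I T].

Left side: [I^2 L^-2 M^-1 T^4]
Right side: [I^2 L^-2 M^-1 T^4]

Both sides have the same dimensions, so the equation is dimensionally consistent.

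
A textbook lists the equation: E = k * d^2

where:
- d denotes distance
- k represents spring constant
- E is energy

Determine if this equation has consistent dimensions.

Yes

d (distance) has dimensions [L].
k (spring constant) has dimensions [M T^-2].
E (energy) has dimensions [L^2 M T^-2].

Left side: [L^2 M T^-2]
Right side: [L^2 M T^-2]

Both sides have the same dimensions, so the equation is dimensionally consistent.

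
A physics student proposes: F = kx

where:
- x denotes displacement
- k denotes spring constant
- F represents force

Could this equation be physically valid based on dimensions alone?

Yes

x (displacement) has dimensions [L].
k (spring constant) has dimensions [M T^-2].
F (force) has dimensions [L M T^-2].

Left side: [L M T^-2]
Right side: [L M T^-2]

Both sides have the same dimensions, so the equation is dimensionally consistent.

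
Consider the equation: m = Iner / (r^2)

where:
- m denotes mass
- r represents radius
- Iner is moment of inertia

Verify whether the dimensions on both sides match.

Yes

m (mass) has dimensions [M].
r (radius) has dimensions [L].
Iner (moment of inertia) has dimensions [L^2 M].

Left side: [M]
Right side: [M]

Both sides have the same dimensions, so the equation is dimensionally consistent.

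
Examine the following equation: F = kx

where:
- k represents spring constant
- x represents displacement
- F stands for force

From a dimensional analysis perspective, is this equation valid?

Yes

k (spring constant) has dimensions [M T^-2].
x (displacement) has dimensions [L].
F (force) has dimensions [L M T^-2].

Left side: [L M T^-2]
Right side: [L M T^-2]

Both sides have the same dimensions, so the equation is dimensionally consistent.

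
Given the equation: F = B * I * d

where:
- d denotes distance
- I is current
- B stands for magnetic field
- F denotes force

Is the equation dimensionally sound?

Yes

d (distance) has dimensions [L].
I (current) has dimensions [I].
B (magnetic field) has dimensions [I^-1 M T^-2].
F (force) has dimensions [L M T^-2].

Left side: [L M T^-2]
Right side: [L M T^-2]

Both sides have the same dimensions, so the equation is dimensionally consistent.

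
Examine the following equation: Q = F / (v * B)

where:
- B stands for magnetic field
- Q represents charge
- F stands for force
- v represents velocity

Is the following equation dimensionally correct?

Yes

B (magnetic field) has dimensions [I^-1 M T^-2].
Q (charge) has dimensions [I T].
F (force) has dimensions [L M T^-2].
v (velocity) has dimensions [L T^-1].

Left side: [I T]
Right side: [I T]

Both sides have the same dimensions, so the equation is dimensionally consistent.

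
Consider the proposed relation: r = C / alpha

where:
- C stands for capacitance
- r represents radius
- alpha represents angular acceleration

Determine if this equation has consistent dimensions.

No

C (capacitance) has dimensions [I^2 L^-2 M^-1 T^4].
r (radius) has dimensions [L].
alpha (angular acceleration) has dimensions [T^-2].

Left side: [L]
Right side: [I^2 L^-2 M^-1 T^6]

The two sides have different dimensions, so the equation is NOT dimensionally consistent.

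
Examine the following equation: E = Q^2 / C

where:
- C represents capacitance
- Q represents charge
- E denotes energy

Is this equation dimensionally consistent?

Yes

C (capacitance) has dimensions [I^2 L^-2 M^-1 T^4].
Q (charge) has dimensions [I T].
E (energy) has dimensions [L^2 M T^-2].

Left side: [L^2 M T^-2]
Right side: [L^2 M T^-2]

Both sides have the same dimensions, so the equation is dimensionally consistent.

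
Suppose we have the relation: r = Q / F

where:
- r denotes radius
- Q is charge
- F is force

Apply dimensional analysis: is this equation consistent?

No

r (radius) has dimensions [L].
Q (charge) has dimensions [I T].
F (force) has dimensions [L M T^-2].

Left side: [L]
Right side: [I L^-1 M^-1 T^3]

The two sides have different dimensions, so the equation is NOT dimensionally consistent.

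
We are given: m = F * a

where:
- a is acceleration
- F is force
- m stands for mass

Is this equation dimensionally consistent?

No

a (acceleration) has dimensions [L T^-2].
F (force) has dimensions [L M T^-2].
m (mass) has dimensions [M].

Left side: [M]
Right side: [L^2 M T^-4]

The two sides have different dimensions, so the equation is NOT dimensionally consistent.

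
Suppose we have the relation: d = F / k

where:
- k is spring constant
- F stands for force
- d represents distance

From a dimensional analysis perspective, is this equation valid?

Yes

k (spring constant) has dimensions [M T^-2].
F (force) has dimensions [L M T^-2].
d (distance) has dimensions [L].

Left side: [L]
Right side: [L]

Both sides have the same dimensions, so the equation is dimensionally consistent.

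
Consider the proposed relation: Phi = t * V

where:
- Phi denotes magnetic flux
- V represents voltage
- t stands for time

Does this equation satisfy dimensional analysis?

Yes

Phi (magnetic flux) has dimensions [I^-1 L^2 M T^-2].
V (voltage) has dimensions [I^-1 L^2 M T^-3].
t (time) has dimensions [T].

Left side: [I^-1 L^2 M T^-2]
Right side: [I^-1 L^2 M T^-2]

Both sides have the same dimensions, so the equation is dimensionally consistent.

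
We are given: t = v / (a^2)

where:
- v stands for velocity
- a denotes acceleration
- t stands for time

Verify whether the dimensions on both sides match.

No

v (velocity) has dimensions [L T^-1].
a (acceleration) has dimensions [L T^-2].
t (time) has dimensions [T].

Left side: [T]
Right side: [L^-1 T^3]

The two sides have different dimensions, so the equation is NOT dimensionally consistent.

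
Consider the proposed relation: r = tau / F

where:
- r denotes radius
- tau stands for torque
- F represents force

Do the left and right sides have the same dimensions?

Yes

r (radius) has dimensions [L].
tau (torque) has dimensions [L^2 M T^-2].
F (force) has dimensions [L M T^-2].

Left side: [L]
Right side: [L]

Both sides have the same dimensions, so the equation is dimensionally consistent.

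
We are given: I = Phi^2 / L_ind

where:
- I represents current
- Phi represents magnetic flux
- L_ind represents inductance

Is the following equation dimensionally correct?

No

I (current) has dimensions [I].
Phi (magnetic flux) has dimensions [I^-1 L^2 M T^-2].
L_ind (inductance) has dimensions [I^-2 L^2 M T^-2].

Left side: [I]
Right side: [L^2 M T^-2]

The two sides have different dimensions, so the equation is NOT dimensionally consistent.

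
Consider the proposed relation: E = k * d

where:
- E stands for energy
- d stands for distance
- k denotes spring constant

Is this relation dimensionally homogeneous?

No

E (energy) has dimensions [L^2 M T^-2].
d (distance) has dimensions [L].
k (spring constant) has dimensions [M T^-2].

Left side: [L^2 M T^-2]
Right side: [L M T^-2]

The two sides have different dimensions, so the equation is NOT dimensionally consistent.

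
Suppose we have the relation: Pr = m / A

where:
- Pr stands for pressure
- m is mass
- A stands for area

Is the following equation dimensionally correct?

No

Pr (pressure) has dimensions [L^-1 M T^-2].
m (mass) has dimensions [M].
A (area) has dimensions [L^2].

Left side: [L^-1 M T^-2]
Right side: [L^-2 M]

The two sides have different dimensions, so the equation is NOT dimensionally consistent.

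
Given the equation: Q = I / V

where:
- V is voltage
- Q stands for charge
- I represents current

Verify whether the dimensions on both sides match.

No

V (voltage) has dimensions [I^-1 L^2 M T^-3].
Q (charge) has dimensions [I T].
I (current) has dimensions [I].

Left side: [I T]
Right side: [I^2 L^-2 M^-1 T^3]

The two sides have different dimensions, so the equation is NOT dimensionally consistent.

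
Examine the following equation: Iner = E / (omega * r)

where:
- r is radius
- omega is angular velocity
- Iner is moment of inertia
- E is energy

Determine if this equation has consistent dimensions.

No

r (radius) has dimensions [L].
omega (angular velocity) has dimensions [T^-1].
Iner (moment of inertia) has dimensions [L^2 M].
E (energy) has dimensions [L^2 M T^-2].

Left side: [L^2 M]
Right side: [L M T^-1]

The two sides have different dimensions, so the equation is NOT dimensionally consistent.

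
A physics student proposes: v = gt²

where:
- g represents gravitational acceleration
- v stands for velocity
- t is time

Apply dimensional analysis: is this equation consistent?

No

g (gravitational acceleration) has dimensions [L T^-2].
v (velocity) has dimensions [L T^-1].
t (time) has dimensions [T].

Left side: [L T^-1]
Right side: [L]

The two sides have different dimensions, so the equation is NOT dimensionally consistent.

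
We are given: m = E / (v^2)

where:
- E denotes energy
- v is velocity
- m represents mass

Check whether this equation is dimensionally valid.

Yes

E (energy) has dimensions [L^2 M T^-2].
v (velocity) has dimensions [L T^-1].
m (mass) has dimensions [M].

Left side: [M]
Right side: [M]

Both sides have the same dimensions, so the equation is dimensionally consistent.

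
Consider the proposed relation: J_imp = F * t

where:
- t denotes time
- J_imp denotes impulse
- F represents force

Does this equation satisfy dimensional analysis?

Yes

t (time) has dimensions [T].
J_imp (impulse) has dimensions [L M T^-1].
F (force) has dimensions [L M T^-2].

Left side: [L M T^-1]
Right side: [L M T^-1]

Both sides have the same dimensions, so the equation is dimensionally consistent.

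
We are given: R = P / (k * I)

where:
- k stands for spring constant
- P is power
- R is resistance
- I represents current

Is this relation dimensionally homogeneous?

No

k (spring constant) has dimensions [M T^-2].
P (power) has dimensions [L^2 M T^-3].
R (resistance) has dimensions [I^-2 L^2 M T^-3].
I (current) has dimensions [I].

Left side: [I^-2 L^2 M T^-3]
Right side: [I^-1 L^2 T^-1]

The two sides have different dimensions, so the equation is NOT dimensionally consistent.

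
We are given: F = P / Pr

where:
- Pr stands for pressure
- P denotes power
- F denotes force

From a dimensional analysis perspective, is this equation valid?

No

Pr (pressure) has dimensions [L^-1 M T^-2].
P (power) has dimensions [L^2 M T^-3].
F (force) has dimensions [L M T^-2].

Left side: [L M T^-2]
Right side: [L^3 T^-1]

The two sides have different dimensions, so the equation is NOT dimensionally consistent.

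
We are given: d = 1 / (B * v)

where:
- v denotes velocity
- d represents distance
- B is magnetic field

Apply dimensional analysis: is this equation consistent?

No

v (velocity) has dimensions [L T^-1].
d (distance) has dimensions [L].
B (magnetic field) has dimensions [I^-1 M T^-2].

Left side: [L]
Right side: [I L^-1 M^-1 T^3]

The two sides have different dimensions, so the equation is NOT dimensionally consistent.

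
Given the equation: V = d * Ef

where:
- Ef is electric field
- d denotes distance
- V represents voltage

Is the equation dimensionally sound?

Yes

Ef (electric field) has dimensions [I^-1 L M T^-3].
d (distance) has dimensions [L].
V (voltage) has dimensions [I^-1 L^2 M T^-3].

Left side: [I^-1 L^2 M T^-3]
Right side: [I^-1 L^2 M T^-3]

Both sides have the same dimensions, so the equation is dimensionally consistent.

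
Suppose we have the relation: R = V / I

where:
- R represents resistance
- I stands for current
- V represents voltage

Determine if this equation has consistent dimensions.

Yes

R (resistance) has dimensions [I^-2 L^2 M T^-3].
I (current) has dimensions [I].
V (voltage) has dimensions [I^-1 L^2 M T^-3].

Left side: [I^-2 L^2 M T^-3]
Right side: [I^-2 L^2 M T^-3]

Both sides have the same dimensions, so the equation is dimensionally consistent.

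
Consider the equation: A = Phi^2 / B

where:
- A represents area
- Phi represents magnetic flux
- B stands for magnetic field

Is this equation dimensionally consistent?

No

A (area) has dimensions [L^2].
Phi (magnetic flux) has dimensions [I^-1 L^2 M T^-2].
B (magnetic field) has dimensions [I^-1 M T^-2].

Left side: [L^2]
Right side: [I^-1 L^4 M T^-2]

The two sides have different dimensions, so the equation is NOT dimensionally consistent.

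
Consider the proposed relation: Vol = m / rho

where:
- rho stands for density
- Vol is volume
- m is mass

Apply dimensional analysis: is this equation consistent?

Yes

rho (density) has dimensions [L^-3 M].
Vol (volume) has dimensions [L^3].
m (mass) has dimensions [M].

Left side: [L^3]
Right side: [L^3]

Both sides have the same dimensions, so the equation is dimensionally consistent.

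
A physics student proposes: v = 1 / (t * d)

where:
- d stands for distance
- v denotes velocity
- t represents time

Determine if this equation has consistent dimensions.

No

d (distance) has dimensions [L].
v (velocity) has dimensions [L T^-1].
t (time) has dimensions [T].

Left side: [L T^-1]
Right side: [L^-1 T^-1]

The two sides have different dimensions, so the equation is NOT dimensionally consistent.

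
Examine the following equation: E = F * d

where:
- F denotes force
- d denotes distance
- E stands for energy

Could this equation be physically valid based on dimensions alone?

Yes

F (force) has dimensions [L M T^-2].
d (distance) has dimensions [L].
E (energy) has dimensions [L^2 M T^-2].

Left side: [L^2 M T^-2]
Right side: [L^2 M T^-2]

Both sides have the same dimensions, so the equation is dimensionally consistent.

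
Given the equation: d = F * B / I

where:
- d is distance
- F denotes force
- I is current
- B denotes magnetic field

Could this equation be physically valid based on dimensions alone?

No

d (distance) has dimensions [L].
F (force) has dimensions [L M T^-2].
I (current) has dimensions [I].
B (magnetic field) has dimensions [I^-1 M T^-2].

Left side: [L]
Right side: [I^-2 L M^2 T^-4]

The two sides have different dimensions, so the equation is NOT dimensionally consistent.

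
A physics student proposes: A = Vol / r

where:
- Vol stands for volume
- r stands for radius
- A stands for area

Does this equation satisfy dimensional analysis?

Yes

Vol (volume) has dimensions [L^3].
r (radius) has dimensions [L].
A (area) has dimensions [L^2].

Left side: [L^2]
Right side: [L^2]

Both sides have the same dimensions, so the equation is dimensionally consistent.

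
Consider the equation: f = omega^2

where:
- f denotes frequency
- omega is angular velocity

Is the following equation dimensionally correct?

No

f (frequency) has dimensions [T^-1].
omega (angular velocity) has dimensions [T^-1].

Left side: [T^-1]
Right side: [T^-2]

The two sides have different dimensions, so the equation is NOT dimensionally consistent.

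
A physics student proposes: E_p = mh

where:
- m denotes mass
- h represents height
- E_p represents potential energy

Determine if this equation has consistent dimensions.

No

m (mass) has dimensions [M].
h (height) has dimensions [L].
E_p (potential energy) has dimensions [L^2 M T^-2].

Left side: [L^2 M T^-2]
Right side: [L M]

The two sides have different dimensions, so the equation is NOT dimensionally consistent.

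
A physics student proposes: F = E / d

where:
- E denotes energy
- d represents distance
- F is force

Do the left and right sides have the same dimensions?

Yes

E (energy) has dimensions [L^2 M T^-2].
d (distance) has dimensions [L].
F (force) has dimensions [L M T^-2].

Left side: [L M T^-2]
Right side: [L M T^-2]

Both sides have the same dimensions, so the equation is dimensionally consistent.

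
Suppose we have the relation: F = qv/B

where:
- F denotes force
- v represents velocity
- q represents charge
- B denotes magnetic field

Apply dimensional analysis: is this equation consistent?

No

F (force) has dimensions [L M T^-2].
v (velocity) has dimensions [L T^-1].
q (charge) has dimensions [I T].
B (magnetic field) has dimensions [I^-1 M T^-2].

Left side: [L M T^-2]
Right side: [I^2 L M^-1 T^2]

The two sides have different dimensions, so the equation is NOT dimensionally consistent.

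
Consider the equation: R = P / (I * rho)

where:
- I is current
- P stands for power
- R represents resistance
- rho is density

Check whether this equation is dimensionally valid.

No

I (current) has dimensions [I].
P (power) has dimensions [L^2 M T^-3].
R (resistance) has dimensions [I^-2 L^2 M T^-3].
rho (density) has dimensions [L^-3 M].

Left side: [I^-2 L^2 M T^-3]
Right side: [I^-1 L^5 T^-3]

The two sides have different dimensions, so the equation is NOT dimensionally consistent.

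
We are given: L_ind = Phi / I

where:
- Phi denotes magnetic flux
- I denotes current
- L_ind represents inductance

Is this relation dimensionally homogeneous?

Yes

Phi (magnetic flux) has dimensions [I^-1 L^2 M T^-2].
I (current) has dimensions [I].
L_ind (inductance) has dimensions [I^-2 L^2 M T^-2].

Left side: [I^-2 L^2 M T^-2]
Right side: [I^-2 L^2 M T^-2]

Both sides have the same dimensions, so the equation is dimensionally consistent.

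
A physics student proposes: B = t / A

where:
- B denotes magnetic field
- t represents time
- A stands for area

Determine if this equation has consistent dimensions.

No

B (magnetic field) has dimensions [I^-1 M T^-2].
t (time) has dimensions [T].
A (area) has dimensions [L^2].

Left side: [I^-1 M T^-2]
Right side: [L^-2 T]

The two sides have different dimensions, so the equation is NOT dimensionally consistent.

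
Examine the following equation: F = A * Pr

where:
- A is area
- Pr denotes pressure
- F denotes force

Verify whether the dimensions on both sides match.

Yes

A (area) has dimensions [L^2].
Pr (pressure) has dimensions [L^-1 M T^-2].
F (force) has dimensions [L M T^-2].

Left side: [L M T^-2]
Right side: [L M T^-2]

Both sides have the same dimensions, so the equation is dimensionally consistent.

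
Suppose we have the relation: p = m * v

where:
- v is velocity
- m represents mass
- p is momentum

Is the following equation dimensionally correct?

Yes

v (velocity) has dimensions [L T^-1].
m (mass) has dimensions [M].
p (momentum) has dimensions [L M T^-1].

Left side: [L M T^-1]
Right side: [L M T^-1]

Both sides have the same dimensions, so the equation is dimensionally consistent.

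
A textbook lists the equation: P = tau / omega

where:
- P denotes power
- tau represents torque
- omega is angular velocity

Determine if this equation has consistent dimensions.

No

P (power) has dimensions [L^2 M T^-3].
tau (torque) has dimensions [L^2 M T^-2].
omega (angular velocity) has dimensions [T^-1].

Left side: [L^2 M T^-3]
Right side: [L^2 M T^-1]

The two sides have different dimensions, so the equation is NOT dimensionally consistent.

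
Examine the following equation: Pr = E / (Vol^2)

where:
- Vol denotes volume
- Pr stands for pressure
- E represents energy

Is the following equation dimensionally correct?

No

Vol (volume) has dimensions [L^3].
Pr (pressure) has dimensions [L^-1 M T^-2].
E (energy) has dimensions [L^2 M T^-2].

Left side: [L^-1 M T^-2]
Right side: [L^-4 M T^-2]

The two sides have different dimensions, so the equation is NOT dimensionally consistent.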